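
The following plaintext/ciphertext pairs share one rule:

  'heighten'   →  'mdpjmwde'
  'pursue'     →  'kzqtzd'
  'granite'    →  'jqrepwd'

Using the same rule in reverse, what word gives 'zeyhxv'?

h(7)→m(12) and e(4)→d(3) fit y≡3x+17 (mod 26); the inverse of 3 mod 26 is 9. Each letter's alphabet position (a=0..z=25) is mapped through 3·x+17 mod 26 — an affine cipher.
Reversing it on zeyhxv: z(25)→9·(25−17)≡20=u; e(4)→9·(4−17)≡13=n; y(24)→9·(24−17)≡11=l; h(7)→9·(7−17)≡14=o; x(23)→9·(23−17)≡2=c; v(21)→9·(21−17)≡10=k (all mod 26).

unlock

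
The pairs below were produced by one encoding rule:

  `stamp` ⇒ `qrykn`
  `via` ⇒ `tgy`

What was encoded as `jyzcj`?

label

Compare letters: s→q is +24, t→r is +24, a→y is +24 — a constant shift. It's a constant shift of +24 (ROT24).
Undoing it on jyzcj: j−24=l, y−24=a, z−24=b, c−24=e, j−24=l.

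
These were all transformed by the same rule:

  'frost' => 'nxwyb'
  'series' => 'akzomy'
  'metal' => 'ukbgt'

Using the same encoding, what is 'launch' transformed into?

tgctkn

Shifts by position in frost: pos 0: f→n (+8), pos 1: r→x (+6), pos 2: o→w (+8), pos 3: s→y (+6) — repeating every 2. A repeating key of period 2 is used — shifts +8, +6 over and over.
For launch: l+8=t, a+6=g, u+8=c, n+6=t, c+8=k, h+6=n.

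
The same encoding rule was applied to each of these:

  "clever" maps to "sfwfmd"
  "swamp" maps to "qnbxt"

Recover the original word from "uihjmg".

The word is reversed, then every letter is shifted forward by 1.
Reversing it on uihjmg: shift back: u−1=t, i−1=h, h−1=g, j−1=i, m−1=l, g−1=f → thgilf; then reverse → flight.

flight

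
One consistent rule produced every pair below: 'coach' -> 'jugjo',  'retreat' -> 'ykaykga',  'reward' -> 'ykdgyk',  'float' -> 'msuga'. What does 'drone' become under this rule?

kyuuk

The shift depends on letter class: consonant c→j is +7, but vowel o→u is +6. Two shifts are in play — +6 for a/e/i/o/u, +7 for every other letter.
On drone: d(cons)+7=k, r(cons)+7=y, o(vowel)+6=u, n(cons)+7=u, e(vowel)+6=k.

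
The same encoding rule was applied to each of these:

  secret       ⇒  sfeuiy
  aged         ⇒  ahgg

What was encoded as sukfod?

sticky

In secret: s→s is +0, e→f is +1, c→e is +2, r→u is +3 — the shift increases by 1 each position. Each letter shifts forward by its position index (0, 1, 2, …) — the shift grows by one for each successive letter.
Reversing it on sukfod: s−0=s, u−1=t, k−2=i, f−3=c, o−4=k, d−5=y.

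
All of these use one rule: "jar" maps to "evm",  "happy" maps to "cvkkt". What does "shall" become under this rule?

Compare letters: j→e is +21, a→v is +21, r→m is +21 — a constant shift. Every letter moves 21 places later in the alphabet, wrapping around z→a.
On shall: s+21=n, h+21=c, a+21=v, l+21=g, l+21=g.

ncvgg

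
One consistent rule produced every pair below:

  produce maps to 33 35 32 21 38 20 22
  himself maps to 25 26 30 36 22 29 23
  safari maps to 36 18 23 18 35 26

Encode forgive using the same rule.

23 32 35 24 26 39 22

p is letter #16 and maps to 33: an offset of 17. The number is (letter's place in the alphabet, a=1) + 17.
For forgive: f=6→23, o=15→32, r=18→35, g=7→24, i=9→26, v=22→39, e=5→22.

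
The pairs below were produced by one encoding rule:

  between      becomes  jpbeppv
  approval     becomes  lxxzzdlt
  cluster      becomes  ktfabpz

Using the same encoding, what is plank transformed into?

xtlvs

The shift depends on letter class: consonant b→j is +8, but vowel e→p is +11. Vowels shift forward by 11 and consonants shift forward by 8.
Applying it to plank: p(cons)+8=x, l(cons)+8=t, a(vowel)+11=l, n(cons)+8=v, k(cons)+8=s.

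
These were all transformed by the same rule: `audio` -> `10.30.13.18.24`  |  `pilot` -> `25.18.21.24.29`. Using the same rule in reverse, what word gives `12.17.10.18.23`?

chain

a is letter #1 and maps to 10: an offset of 9. Letters become their 1-based position plus 9 (so a→10, b→11, …).
Decoding 12.17.10.18.23: 12→(12−9)÷1=3=c, 17→(17−9)÷1=8=h, 10→(10−9)÷1=1=a, 18→(18−9)÷1=9=i, 23→(23−9)÷1=14=n.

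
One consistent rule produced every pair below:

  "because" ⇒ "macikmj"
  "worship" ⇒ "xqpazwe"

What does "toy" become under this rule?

Read the word backwards and shift each letter +8.
On toy: reverse → yot; then shift: y+8=g, o+8=w, t+8=b.

gwb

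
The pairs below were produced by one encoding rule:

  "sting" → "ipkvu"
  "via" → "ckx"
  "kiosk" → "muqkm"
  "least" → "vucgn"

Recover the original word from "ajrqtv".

The word is reversed, then every letter is shifted forward by 2.
Undoing it on ajrqtv: shift back: a−2=y, j−2=h, r−2=p, q−2=o, t−2=r, v−2=t → yhport; then reverse → trophy.

trophy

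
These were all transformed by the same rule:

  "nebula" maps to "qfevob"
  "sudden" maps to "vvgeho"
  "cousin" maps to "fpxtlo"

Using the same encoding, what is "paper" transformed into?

It's a Vigenère-style cipher with numeric key [3,1]: position i shifts by key[i mod 2].
Applying it to paper: p+3=s, a+1=b, p+3=s, e+1=f, r+3=u.

sbsfu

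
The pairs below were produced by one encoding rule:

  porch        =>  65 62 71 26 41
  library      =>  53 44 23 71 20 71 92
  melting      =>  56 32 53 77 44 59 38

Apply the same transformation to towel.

With a=1..z=26, the number is 3·pos + 17.
For towel: t=20→77, o=15→62, w=23→86, e=5→32, l=12→53.

77 62 86 32 53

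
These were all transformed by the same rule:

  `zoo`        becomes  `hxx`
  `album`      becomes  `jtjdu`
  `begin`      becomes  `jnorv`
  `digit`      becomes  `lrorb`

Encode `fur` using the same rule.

ndz

Vowels shift forward by 9 and consonants shift forward by 8.
On fur: f(cons)+8=n, u(vowel)+9=d, r(cons)+8=z.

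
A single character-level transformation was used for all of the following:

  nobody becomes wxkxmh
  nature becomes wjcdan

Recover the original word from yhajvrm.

pyramid

Every letter moves 9 places later in the alphabet, wrapping around z→a.
Decoding yhajvrm: y−9=p, h−9=y, a−9=r, j−9=a, v−9=m, r−9=i, m−9=d.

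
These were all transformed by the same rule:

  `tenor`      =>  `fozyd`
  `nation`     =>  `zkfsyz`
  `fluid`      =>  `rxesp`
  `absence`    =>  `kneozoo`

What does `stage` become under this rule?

The rule splits by letter class: vowels +10, consonants +12.
For stage: s(cons)+12=e, t(cons)+12=f, a(vowel)+10=k, g(cons)+12=s, e(vowel)+10=o.

efkso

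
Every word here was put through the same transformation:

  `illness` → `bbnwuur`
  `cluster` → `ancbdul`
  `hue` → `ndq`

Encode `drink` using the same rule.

The output letters match the input read backwards, each shifted +9: illness reversed is ssenlli. The word is reversed, then every letter is shifted forward by 9.
On drink: reverse → knird; then shift: k+9=t, n+9=w, i+9=r, r+9=a, d+9=m.

twram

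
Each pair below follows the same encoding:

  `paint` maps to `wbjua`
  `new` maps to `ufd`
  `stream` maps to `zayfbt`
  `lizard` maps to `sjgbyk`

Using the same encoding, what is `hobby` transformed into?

opiif

The shift depends on letter class: consonant p→w is +7, but vowel a→b is +1. Vowels shift forward by 1 and consonants shift forward by 7.
For hobby: h(cons)+7=o, o(vowel)+1=p, b(cons)+7=i, b(cons)+7=i, y(cons)+7=f.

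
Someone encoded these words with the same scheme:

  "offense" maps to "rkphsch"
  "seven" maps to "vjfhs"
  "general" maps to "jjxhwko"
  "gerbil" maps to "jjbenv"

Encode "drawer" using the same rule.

It's a Vigenère-style cipher with numeric key [3,5,10]: position i shifts by key[i mod 3].
On drawer: d+3=g, r+5=w, a+10=k, w+3=z, e+5=j, r+10=b.

gwkzjb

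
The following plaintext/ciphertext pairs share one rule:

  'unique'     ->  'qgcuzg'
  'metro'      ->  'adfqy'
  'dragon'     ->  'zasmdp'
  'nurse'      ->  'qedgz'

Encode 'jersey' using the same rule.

kqedqv

Two steps: reverse the string, then apply a Caesar shift of +12.
On jersey: reverse → yesrej; then shift: y+12=k, e+12=q, s+12=e, r+12=d, e+12=q, j+12=v.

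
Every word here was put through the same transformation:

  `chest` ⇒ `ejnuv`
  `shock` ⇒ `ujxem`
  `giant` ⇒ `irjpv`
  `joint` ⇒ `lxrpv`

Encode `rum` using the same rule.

tdo

The shift depends on letter class: consonant c→e is +2, but vowel e→n is +9. Two shifts are in play — +9 for a/e/i/o/u, +2 for every other letter.
For rum: r(cons)+2=t, u(vowel)+9=d, m(cons)+2=o.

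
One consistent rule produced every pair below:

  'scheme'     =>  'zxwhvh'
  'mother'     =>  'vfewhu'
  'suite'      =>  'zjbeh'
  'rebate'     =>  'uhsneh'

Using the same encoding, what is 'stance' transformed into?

zenaxh

s(18)→z(25) and c(2)→x(23) fit y≡5x+13 (mod 26); the inverse of 5 mod 26 is 21. Each letter's alphabet position (a=0..z=25) is mapped through 5·x+13 mod 26 — an affine cipher.
For stance: s(18)→5·18+13≡25=z; t(19)→5·19+13≡4=e; a(0)→5·0+13≡13=n; n(13)→5·13+13≡0=a; c(2)→5·2+13≡23=x; e(4)→5·4+13≡7=h (all mod 26).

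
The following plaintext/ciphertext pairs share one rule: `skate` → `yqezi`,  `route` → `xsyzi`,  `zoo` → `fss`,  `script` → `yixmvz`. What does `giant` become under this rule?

Vowels shift forward by 4 and consonants shift forward by 6.
On giant: g(cons)+6=m, i(vowel)+4=m, a(vowel)+4=e, n(cons)+6=t, t(cons)+6=z.

mmetz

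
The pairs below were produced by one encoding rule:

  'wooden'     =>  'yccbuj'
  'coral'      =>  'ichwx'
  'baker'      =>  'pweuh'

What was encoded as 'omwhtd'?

w(22)→y(24) and o(14)→c(2) fit y≡19x+22 (mod 26); the inverse of 19 mod 26 is 11. Each letter's alphabet position (a=0..z=25) is mapped through 19·x+22 mod 26 — an affine cipher.
Reversing it on omwhtd: o(14)→11·(14−22)≡16=q; m(12)→11·(12−22)≡20=u; w(22)→11·(22−22)≡0=a; h(7)→11·(7−22)≡17=r; t(19)→11·(19−22)≡19=t; d(3)→11·(3−22)≡25=z (all mod 26).

quartz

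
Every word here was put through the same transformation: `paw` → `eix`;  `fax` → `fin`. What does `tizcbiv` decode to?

The output letters match the input read backwards, each shifted +8: paw reversed is wap. The word is reversed, then every letter is shifted forward by 8.
Reversing it on tizcbiv: shift back: t−8=l, i−8=a, z−8=r, c−8=u, b−8=t, i−8=a, v−8=n → larutan; then reverse → natural.

natural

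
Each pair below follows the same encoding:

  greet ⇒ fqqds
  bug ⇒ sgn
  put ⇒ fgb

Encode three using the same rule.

qqdtf

Two steps: reverse the string, then apply a Caesar shift of +12.
On three: reverse → eerht; then shift: e+12=q, e+12=q, r+12=d, h+12=t, t+12=f.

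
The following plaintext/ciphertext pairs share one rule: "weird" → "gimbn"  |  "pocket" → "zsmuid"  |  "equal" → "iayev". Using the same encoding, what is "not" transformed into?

xsd

The shift depends on letter class: consonant w→g is +10, but vowel e→i is +4. Vowels shift forward by 4 and consonants shift forward by 10.
For not: n(cons)+10=x, o(vowel)+4=s, t(cons)+10=d.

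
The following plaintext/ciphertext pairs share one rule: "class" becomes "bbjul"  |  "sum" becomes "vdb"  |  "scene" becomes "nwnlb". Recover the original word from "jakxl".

cobra

The output letters match the input read backwards, each shifted +9: class reversed is ssalc. Read the word backwards and shift each letter +9.
Undoing it on jakxl: shift back: j−9=a, a−9=r, k−9=b, x−9=o, l−9=c → arboc; then reverse → cobra.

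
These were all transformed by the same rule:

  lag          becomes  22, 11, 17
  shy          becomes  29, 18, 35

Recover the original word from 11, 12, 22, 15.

able

The number is (letter's place in the alphabet, a=1) + 10.
Decoding 11, 12, 22, 15: 11→(11−10)÷1=1=a, 12→(12−10)÷1=2=b, 22→(22−10)÷1=12=l, 15→(15−10)÷1=5=e.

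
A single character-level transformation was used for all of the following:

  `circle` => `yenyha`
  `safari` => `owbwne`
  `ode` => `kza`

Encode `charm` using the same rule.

Compare letters: c→y is +22, i→e is +22, r→n is +22 — a constant shift. This is a Caesar cipher with shift 22.
Applying it to charm: c+22=y, h+22=d, a+22=w, r+22=n, m+22=i.

ydwni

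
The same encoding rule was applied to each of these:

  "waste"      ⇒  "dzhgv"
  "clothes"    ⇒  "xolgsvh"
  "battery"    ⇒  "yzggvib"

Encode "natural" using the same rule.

mzgfizo

Each pair mirrors across the alphabet (w↔d, a↔z, s↔h): positions sum to 25. Letters are reflected about the middle of the alphabet (position → 25−position): Atbash.
On natural: n↔m, a↔z, t↔g, u↔f, r↔i, a↔z, l↔o.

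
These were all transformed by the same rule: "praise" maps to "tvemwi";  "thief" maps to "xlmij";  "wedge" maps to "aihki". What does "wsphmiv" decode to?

soldier

Compare letters: p→t is +4, r→v is +4, a→e is +4 — a constant shift. Each letter is shifted forward by 4 in the alphabet (a Caesar shift of +4).
Reversing it on wsphmiv: w−4=s, s−4=o, p−4=l, h−4=d, m−4=i, i−4=e, v−4=r.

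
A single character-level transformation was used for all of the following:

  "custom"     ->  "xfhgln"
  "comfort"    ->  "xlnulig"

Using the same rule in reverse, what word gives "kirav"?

prize

Each pair mirrors across the alphabet (c↔x, u↔f, s↔h): positions sum to 25. This is the alphabet-reversal cipher (Atbash): a becomes z, b becomes y, etc.
Decoding kirav: k↔p, i↔r, r↔i, a↔z, v↔e.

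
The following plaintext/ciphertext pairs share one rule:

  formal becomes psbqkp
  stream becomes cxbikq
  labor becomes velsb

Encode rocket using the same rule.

Shifts by position in formal: pos 0: f→p (+10), pos 1: o→s (+4), pos 2: r→b (+10), pos 3: m→q (+4) — repeating every 2. The shifts repeat in a cycle of length 2: positions 0,1,… shift by +10, +4, then the pattern repeats.
On rocket: r+10=b, o+4=s, c+10=m, k+4=o, e+10=o, t+4=x.

bsmoox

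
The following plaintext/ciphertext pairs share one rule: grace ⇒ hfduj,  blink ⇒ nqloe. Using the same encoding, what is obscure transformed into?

Two steps: reverse the string, then apply a Caesar shift of +3.
For obscure: reverse → erucsbo; then shift: e+3=h, r+3=u, u+3=x, c+3=f, s+3=v, b+3=e, o+3=r.

huxfver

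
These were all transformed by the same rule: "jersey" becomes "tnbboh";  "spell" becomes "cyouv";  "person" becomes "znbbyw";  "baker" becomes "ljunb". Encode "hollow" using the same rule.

rxvuyf

Shifts by position in jersey: pos 0: j→t (+10), pos 1: e→n (+9), pos 2: r→b (+10), pos 3: s→b (+9) — repeating every 2. The shifts repeat in a cycle of length 2: positions 0,1,… shift by +10, +9, then the pattern repeats.
For hollow: h+10=r, o+9=x, l+10=v, l+9=u, o+10=y, w+9=f.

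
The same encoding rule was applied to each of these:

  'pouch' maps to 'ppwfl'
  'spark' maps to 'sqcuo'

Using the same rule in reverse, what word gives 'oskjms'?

The shift increases by 1 at each position, starting from +0: 0, 1, 2, ….
Reversing it on oskjms: o−0=o, s−1=r, k−2=i, j−3=g, m−4=i, s−5=n.

origin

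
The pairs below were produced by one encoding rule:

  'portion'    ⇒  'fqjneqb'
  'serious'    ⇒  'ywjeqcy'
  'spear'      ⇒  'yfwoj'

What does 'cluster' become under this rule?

p(15)→f(5) and o(14)→q(16) fit y≡15x+14 (mod 26); the inverse of 15 mod 26 is 7. Each letter's alphabet position (a=0..z=25) is mapped through 15·x+14 mod 26 — an affine cipher.
On cluster: c(2)→15·2+14≡18=s; l(11)→15·11+14≡23=x; u(20)→15·20+14≡2=c; s(18)→15·18+14≡24=y; t(19)→15·19+14≡13=n; e(4)→15·4+14≡22=w; r(17)→15·17+14≡9=j (all mod 26).

sxcynwj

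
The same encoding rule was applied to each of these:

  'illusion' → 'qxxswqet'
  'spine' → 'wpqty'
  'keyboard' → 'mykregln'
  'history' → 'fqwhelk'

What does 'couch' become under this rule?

i(8)→q(16) and l(11)→x(23) fit y≡11x+6 (mod 26); the inverse of 11 mod 26 is 19. Each letter's alphabet position (a=0..z=25) is mapped through 11·x+6 mod 26 — an affine cipher.
For couch: c(2)→11·2+6≡2=c; o(14)→11·14+6≡4=e; u(20)→11·20+6≡18=s; c(2)→11·2+6≡2=c; h(7)→11·7+6≡5=f (all mod 26).

cescf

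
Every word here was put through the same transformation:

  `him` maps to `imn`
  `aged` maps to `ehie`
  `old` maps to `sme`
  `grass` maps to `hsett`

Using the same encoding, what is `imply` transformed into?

The shift depends on letter class: consonant h→i is +1, but vowel i→m is +4. Vowels shift forward by 4 and consonants shift forward by 1.
On imply: i(vowel)+4=m, m(cons)+1=n, p(cons)+1=q, l(cons)+1=m, y(cons)+1=z.

mnqmz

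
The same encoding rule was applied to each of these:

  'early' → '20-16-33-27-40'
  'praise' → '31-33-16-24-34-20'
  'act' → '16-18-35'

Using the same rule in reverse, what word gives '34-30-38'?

sow

e is letter #5 and maps to 20: an offset of 15. The number is (letter's place in the alphabet, a=1) + 15.
Undoing it on 34-30-38: 34→(34−15)÷1=19=s, 30→(30−15)÷1=15=o, 38→(38−15)÷1=23=w.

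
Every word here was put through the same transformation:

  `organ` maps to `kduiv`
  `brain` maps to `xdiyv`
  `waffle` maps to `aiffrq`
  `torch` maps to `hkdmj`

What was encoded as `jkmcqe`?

hockey

Each letter's alphabet position (a=0..z=25) is mapped through 15·x+8 mod 26 — an affine cipher.
Reversing it on jkmcqe: j(9)→7·(9−8)≡7=h; k(10)→7·(10−8)≡14=o; m(12)→7·(12−8)≡2=c; c(2)→7·(2−8)≡10=k; q(16)→7·(16−8)≡4=e; e(4)→7·(4−8)≡24=y (all mod 26).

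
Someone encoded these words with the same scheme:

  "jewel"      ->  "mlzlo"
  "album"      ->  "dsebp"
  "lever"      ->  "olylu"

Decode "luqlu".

Shifts by position in jewel: pos 0: j→m (+3), pos 1: e→l (+7), pos 2: w→z (+3), pos 3: e→l (+7) — repeating every 2. A repeating key of period 2 is used — shifts +3, +7 over and over.
Undoing it on luqlu: l−3=i, u−7=n, q−3=n, l−7=e, u−3=r.

inner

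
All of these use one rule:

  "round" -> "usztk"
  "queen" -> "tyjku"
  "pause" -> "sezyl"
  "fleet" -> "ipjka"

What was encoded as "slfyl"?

phase

The shift increases by 1 at each position, starting from +3: 3, 4, 5, ….
Reversing it on slfyl: s−3=p, l−4=h, f−5=a, y−6=s, l−7=e.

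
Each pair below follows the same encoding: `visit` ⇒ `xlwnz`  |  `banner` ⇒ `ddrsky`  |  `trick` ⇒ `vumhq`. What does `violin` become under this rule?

xlsqou

In visit: v→x is +2, i→l is +3, s→w is +4, i→n is +5 — the shift increases by 1 each position. Each letter shifts forward by (position + 2), i.e. 2, 3, 4, … — the shift grows by one for each successive letter.
On violin: v+2=x, i+3=l, o+4=s, l+5=q, i+6=o, n+7=u.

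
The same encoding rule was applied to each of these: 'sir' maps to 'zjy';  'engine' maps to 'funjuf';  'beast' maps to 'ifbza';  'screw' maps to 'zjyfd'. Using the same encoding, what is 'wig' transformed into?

djn

The shift depends on letter class: consonant s→z is +7, but vowel i→j is +1. The rule splits by letter class: vowels +1, consonants +7.
Applying it to wig: w(cons)+7=d, i(vowel)+1=j, g(cons)+7=n.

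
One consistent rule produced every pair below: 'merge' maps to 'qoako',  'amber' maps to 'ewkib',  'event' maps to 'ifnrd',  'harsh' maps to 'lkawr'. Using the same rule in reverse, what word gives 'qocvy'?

Shifts by position in merge: pos 0: m→q (+4), pos 1: e→o (+10), pos 2: r→a (+9), pos 3: g→k (+4), pos 4: e→o (+10) — repeating every 3. The shifts repeat in a cycle of length 3: positions 0,1,… shift by +4, +10, +9, then the pattern repeats.
Undoing it on qocvy: q−4=m, o−10=e, c−9=t, v−4=r, y−10=o.

metro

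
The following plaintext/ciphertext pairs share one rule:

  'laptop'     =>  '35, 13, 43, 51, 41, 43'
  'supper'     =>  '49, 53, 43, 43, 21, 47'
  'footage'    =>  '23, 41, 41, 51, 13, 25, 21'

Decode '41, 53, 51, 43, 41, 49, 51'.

outpost

With a=1..z=26, the number is 2·pos + 11.
Reversing it on 41, 53, 51, 43, 41, 49, 51: 41→(41−11)÷2=15=o, 53→(53−11)÷2=21=u, 51→(51−11)÷2=20=t, 43→(43−11)÷2=16=p, 41→(41−11)÷2=15=o, 49→(49−11)÷2=19=s, 51→(51−11)÷2=20=t.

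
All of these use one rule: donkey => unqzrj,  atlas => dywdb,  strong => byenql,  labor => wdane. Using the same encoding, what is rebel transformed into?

d(3)→u(20) and o(14)→n(13) fit y≡23x+3 (mod 26); the inverse of 23 mod 26 is 17. Each letter's alphabet position (a=0..z=25) is mapped through 23·x+3 mod 26 — an affine cipher.
For rebel: r(17)→23·17+3≡4=e; e(4)→23·4+3≡17=r; b(1)→23·1+3≡0=a; e(4)→23·4+3≡17=r; l(11)→23·11+3≡22=w (all mod 26).

erarw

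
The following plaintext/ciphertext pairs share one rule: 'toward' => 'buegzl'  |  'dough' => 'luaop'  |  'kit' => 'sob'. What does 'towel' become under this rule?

buekt

The shift depends on letter class: consonant t→b is +8, but vowel o→u is +6. Two shifts are in play — +6 for a/e/i/o/u, +8 for every other letter.
On towel: t(cons)+8=b, o(vowel)+6=u, w(cons)+8=e, e(vowel)+6=k, l(cons)+8=t.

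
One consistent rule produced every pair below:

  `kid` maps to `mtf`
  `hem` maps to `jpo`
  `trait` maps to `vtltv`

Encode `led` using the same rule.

npf

The shift depends on letter class: consonant k→m is +2, but vowel i→t is +11. The rule splits by letter class: vowels +11, consonants +2.
On led: l(cons)+2=n, e(vowel)+11=p, d(cons)+2=f.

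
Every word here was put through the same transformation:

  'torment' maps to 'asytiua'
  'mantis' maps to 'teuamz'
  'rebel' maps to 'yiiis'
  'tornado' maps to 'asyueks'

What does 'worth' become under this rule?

Vowels shift forward by 4 and consonants shift forward by 7.
For worth: w(cons)+7=d, o(vowel)+4=s, r(cons)+7=y, t(cons)+7=a, h(cons)+7=o.

dsyao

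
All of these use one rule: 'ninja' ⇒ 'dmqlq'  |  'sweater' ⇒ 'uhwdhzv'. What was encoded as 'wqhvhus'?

present

The output letters match the input read backwards, each shifted +3: ninja reversed is ajnin. Two steps: reverse the string, then apply a Caesar shift of +3.
Undoing it on wqhvhus: shift back: w−3=t, q−3=n, h−3=e, v−3=s, h−3=e, u−3=r, s−3=p → tneserp; then reverse → present.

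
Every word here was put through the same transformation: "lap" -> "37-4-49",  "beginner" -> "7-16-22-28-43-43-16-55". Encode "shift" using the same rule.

l(#12)→37 and a(#1)→4: differences scale by 3, so n = 3·pos + 1. The formula is n = 3×(alphabet index, a=1) + 1.
On shift: s=19→58, h=8→25, i=9→28, f=6→19, t=20→61.

58-25-28-19-61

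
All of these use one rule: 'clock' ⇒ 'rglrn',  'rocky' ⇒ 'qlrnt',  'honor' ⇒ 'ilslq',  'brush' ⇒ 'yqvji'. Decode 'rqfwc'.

craft

Each letter's alphabet position (a=0..z=25) is mapped through 19·x+5 mod 26 — an affine cipher.
Undoing it on rqfwc: r(17)→11·(17−5)≡2=c; q(16)→11·(16−5)≡17=r; f(5)→11·(5−5)≡0=a; w(22)→11·(22−5)≡5=f; c(2)→11·(2−5)≡19=t (all mod 26).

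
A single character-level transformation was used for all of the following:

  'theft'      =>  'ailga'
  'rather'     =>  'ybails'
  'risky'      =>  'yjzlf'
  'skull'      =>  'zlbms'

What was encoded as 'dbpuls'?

waiter

Shifts by position in theft: pos 0: t→a (+7), pos 1: h→i (+1), pos 2: e→l (+7), pos 3: f→g (+1) — repeating every 2. It's a Vigenère-style cipher with numeric key [7,1]: position i shifts by key[i mod 2].
Undoing it on dbpuls: d−7=w, b−1=a, p−7=i, u−1=t, l−7=e, s−1=r.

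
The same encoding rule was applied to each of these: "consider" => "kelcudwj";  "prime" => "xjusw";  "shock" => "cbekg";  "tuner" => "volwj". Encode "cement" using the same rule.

c(2)→k(10) and o(14)→e(4) fit y≡19x+24 (mod 26); the inverse of 19 mod 26 is 11. Each letter's alphabet position (a=0..z=25) is mapped through 19·x+24 mod 26 — an affine cipher.
Applying it to cement: c(2)→19·2+24≡10=k; e(4)→19·4+24≡22=w; m(12)→19·12+24≡18=s; e(4)→19·4+24≡22=w; n(13)→19·13+24≡11=l; t(19)→19·19+24≡21=v (all mod 26).

kwswlv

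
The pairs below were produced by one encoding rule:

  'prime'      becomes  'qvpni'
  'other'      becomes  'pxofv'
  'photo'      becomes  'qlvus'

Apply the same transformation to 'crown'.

It's a Vigenère-style cipher with numeric key [1,4,7]: position i shifts by key[i mod 3].
For crown: c+1=d, r+4=v, o+7=v, w+1=x, n+4=r.

dvvxr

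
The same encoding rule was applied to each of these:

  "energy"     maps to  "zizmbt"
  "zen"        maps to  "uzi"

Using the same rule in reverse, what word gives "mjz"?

Each letter is shifted forward by 21 in the alphabet (a Caesar shift of +21).
Undoing it on mjz: m−21=r, j−21=o, z−21=e.

roe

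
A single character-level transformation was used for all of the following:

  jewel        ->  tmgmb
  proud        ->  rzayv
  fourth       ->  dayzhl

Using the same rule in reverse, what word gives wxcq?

j(9)→t(19) and e(4)→m(12) fit y≡17x+22 (mod 26); the inverse of 17 mod 26 is 23. This is an affine cipher: with a=0,…,z=25, each position x becomes (17x+22) mod 26.
Decoding wxcq: w(22)→23·(22−22)≡0=a; x(23)→23·(23−22)≡23=x; c(2)→23·(2−22)≡8=i; q(16)→23·(16−22)≡18=s (all mod 26).

axis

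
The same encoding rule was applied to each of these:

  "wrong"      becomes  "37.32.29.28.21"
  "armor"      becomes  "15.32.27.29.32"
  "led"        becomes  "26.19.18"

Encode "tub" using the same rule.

Each letter is replaced by its alphabet position (a=1..z=26) + 14.
On tub: t=20→34, u=21→35, b=2→16.

34.35.16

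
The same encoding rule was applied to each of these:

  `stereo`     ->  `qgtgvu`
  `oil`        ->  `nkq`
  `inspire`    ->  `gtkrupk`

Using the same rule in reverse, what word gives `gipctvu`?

strange

The output letters match the input read backwards, each shifted +2: stereo reversed is oerets. Two steps: reverse the string, then apply a Caesar shift of +2.
Undoing it on gipctvu: shift back: g−2=e, i−2=g, p−2=n, c−2=a, t−2=r, v−2=t, u−2=s → egnarts; then reverse → strange.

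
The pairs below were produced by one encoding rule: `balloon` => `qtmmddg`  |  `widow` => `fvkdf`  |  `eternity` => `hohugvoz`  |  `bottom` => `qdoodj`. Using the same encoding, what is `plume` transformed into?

amljh

Each letter's alphabet position (a=0..z=25) is mapped through 23·x+19 mod 26 — an affine cipher.
For plume: p(15)→23·15+19≡0=a; l(11)→23·11+19≡12=m; u(20)→23·20+19≡11=l; m(12)→23·12+19≡9=j; e(4)→23·4+19≡7=h (all mod 26).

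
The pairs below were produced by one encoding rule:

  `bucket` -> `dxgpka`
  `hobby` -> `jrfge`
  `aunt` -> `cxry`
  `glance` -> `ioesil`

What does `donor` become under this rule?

frrtx

In bucket: b→d is +2, u→x is +3, c→g is +4, k→p is +5 — the shift increases by 1 each position. Letter i (0-indexed) is shifted by i+2, so successive shifts are 2, 3, 4, ….
Applying it to donor: d+2=f, o+3=r, n+4=r, o+5=t, r+6=x.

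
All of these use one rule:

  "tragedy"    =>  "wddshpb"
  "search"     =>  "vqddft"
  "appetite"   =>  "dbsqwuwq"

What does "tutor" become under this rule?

A repeating key of period 2 is used — shifts +3, +12 over and over.
For tutor: t+3=w, u+12=g, t+3=w, o+12=a, r+3=u.

wgwau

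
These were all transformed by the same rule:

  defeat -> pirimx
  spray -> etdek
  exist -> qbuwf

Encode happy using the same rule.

The shifts repeat in a cycle of length 2: positions 0,1,… shift by +12, +4, then the pattern repeats.
For happy: h+12=t, a+4=e, p+12=b, p+4=t, y+12=k.

tebtk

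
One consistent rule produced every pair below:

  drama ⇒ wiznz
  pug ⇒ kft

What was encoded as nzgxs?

This is the alphabet-reversal cipher (Atbash): a becomes z, b becomes y, etc.
Undoing it on nzgxs: n↔m, z↔a, g↔t, x↔c, s↔h.

match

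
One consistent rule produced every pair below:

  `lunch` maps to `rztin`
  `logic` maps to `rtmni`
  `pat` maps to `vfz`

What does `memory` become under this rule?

sjstxe

The shift depends on letter class: consonant l→r is +6, but vowel u→z is +5. Two shifts are in play — +5 for a/e/i/o/u, +6 for every other letter.
On memory: m(cons)+6=s, e(vowel)+5=j, m(cons)+6=s, o(vowel)+5=t, r(cons)+6=x, y(cons)+6=e.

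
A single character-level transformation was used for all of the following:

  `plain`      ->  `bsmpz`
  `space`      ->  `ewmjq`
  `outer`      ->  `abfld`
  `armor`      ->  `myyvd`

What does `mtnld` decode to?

The shifts repeat in a cycle of length 2: positions 0,1,… shift by +12, +7, then the pattern repeats.
Reversing it on mtnld: m−12=a, t−7=m, n−12=b, l−7=e, d−12=r.

amber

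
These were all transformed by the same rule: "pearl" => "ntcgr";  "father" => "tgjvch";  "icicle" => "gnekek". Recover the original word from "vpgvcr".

patent

The word is reversed, then every letter is shifted forward by 2.
Reversing it on vpgvcr: shift back: v−2=t, p−2=n, g−2=e, v−2=t, c−2=a, r−2=p → tnetap; then reverse → patent.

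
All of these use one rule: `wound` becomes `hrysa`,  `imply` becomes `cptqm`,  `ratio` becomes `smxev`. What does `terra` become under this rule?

The output letters match the input read backwards, each shifted +4: wound reversed is dnuow. Two steps: reverse the string, then apply a Caesar shift of +4.
Applying it to terra: reverse → arret; then shift: a+4=e, r+4=v, r+4=v, e+4=i, t+4=x.

evvix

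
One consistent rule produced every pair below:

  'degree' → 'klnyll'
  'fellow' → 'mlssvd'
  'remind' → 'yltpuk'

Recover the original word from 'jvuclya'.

convert

Compare letters: d→k is +7, e→l is +7, g→n is +7 — a constant shift. This is a Caesar cipher with shift 7.
Undoing it on jvuclya: j−7=c, v−7=o, u−7=n, c−7=v, l−7=e, y−7=r, a−7=t.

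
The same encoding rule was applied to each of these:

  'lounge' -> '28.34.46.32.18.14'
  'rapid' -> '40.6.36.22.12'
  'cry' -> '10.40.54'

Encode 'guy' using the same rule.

18.46.54

l(#12)→28 and o(#15)→34: differences scale by 2, so n = 2·pos + 4. Each letter becomes 2×(its alphabet position, a=1..z=26) + 4.
Applying it to guy: g=7→18, u=21→46, y=25→54.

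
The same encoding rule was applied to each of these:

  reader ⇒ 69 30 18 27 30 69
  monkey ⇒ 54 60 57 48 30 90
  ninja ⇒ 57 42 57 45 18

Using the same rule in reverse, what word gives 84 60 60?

woo

r(#18)→69 and e(#5)→30: differences scale by 3, so n = 3·pos + 15. With a=1..z=26, the number is 3·pos + 15.
Undoing it on 84 60 60: 84→(84−15)÷3=23=w, 60→(60−15)÷3=15=o, 60→(60−15)÷3=15=o.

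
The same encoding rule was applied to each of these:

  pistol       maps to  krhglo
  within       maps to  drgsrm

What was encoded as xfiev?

curve

Each pair mirrors across the alphabet (p↔k, i↔r, s↔h): positions sum to 25. This is the alphabet-reversal cipher (Atbash): a becomes z, b becomes y, etc.
Reversing it on xfiev: x↔c, f↔u, i↔r, e↔v, v↔e.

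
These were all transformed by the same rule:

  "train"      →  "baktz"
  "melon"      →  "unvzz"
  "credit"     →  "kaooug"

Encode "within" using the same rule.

erdsua

The shift increases by 1 at each position, starting from +8: 8, 9, 10, ….
On within: w+8=e, i+9=r, t+10=d, h+11=s, i+12=u, n+13=a.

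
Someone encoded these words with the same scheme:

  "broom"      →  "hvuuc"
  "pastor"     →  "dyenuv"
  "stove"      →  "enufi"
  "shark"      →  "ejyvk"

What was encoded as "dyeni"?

b(1)→h(7) and r(17)→v(21) fit y≡9x+24 (mod 26); the inverse of 9 mod 26 is 3. Each letter's alphabet position (a=0..z=25) is mapped through 9·x+24 mod 26 — an affine cipher.
Decoding dyeni: d(3)→3·(3−24)≡15=p; y(24)→3·(24−24)≡0=a; e(4)→3·(4−24)≡18=s; n(13)→3·(13−24)≡19=t; i(8)→3·(8−24)≡4=e (all mod 26).

paste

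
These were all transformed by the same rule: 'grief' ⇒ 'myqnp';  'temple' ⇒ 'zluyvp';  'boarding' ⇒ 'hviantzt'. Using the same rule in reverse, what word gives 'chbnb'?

In grief: g→m is +6, r→y is +7, i→q is +8, e→n is +9 — the shift increases by 1 each position. The shift increases by 1 at each position, starting from +6: 6, 7, 8, ….
Undoing it on chbnb: c−6=w, h−7=a, b−8=t, n−9=e, b−10=r.

water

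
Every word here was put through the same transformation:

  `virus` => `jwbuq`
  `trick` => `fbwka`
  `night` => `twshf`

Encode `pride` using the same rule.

Treating letters as 0–25, the rule is x ↦ 15x + 6 (mod 26).
Applying it to pride: p(15)→15·15+6≡23=x; r(17)→15·17+6≡1=b; i(8)→15·8+6≡22=w; d(3)→15·3+6≡25=z; e(4)→15·4+6≡14=o (all mod 26).

xbwzo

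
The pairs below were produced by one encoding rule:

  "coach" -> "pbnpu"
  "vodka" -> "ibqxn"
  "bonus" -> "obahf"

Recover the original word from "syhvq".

Compare letters: c→p is +13, o→b is +13, a→n is +13 — a constant shift. This is a Caesar cipher with shift 13.
Reversing it on syhvq: s−13=f, y−13=l, h−13=u, v−13=i, q−13=d.

fluid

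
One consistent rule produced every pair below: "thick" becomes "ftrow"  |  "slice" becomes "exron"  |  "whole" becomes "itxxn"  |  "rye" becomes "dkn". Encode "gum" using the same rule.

sdy

The shift depends on letter class: consonant t→f is +12, but vowel i→r is +9. Vowels shift forward by 9 and consonants shift forward by 12.
For gum: g(cons)+12=s, u(vowel)+9=d, m(cons)+12=y.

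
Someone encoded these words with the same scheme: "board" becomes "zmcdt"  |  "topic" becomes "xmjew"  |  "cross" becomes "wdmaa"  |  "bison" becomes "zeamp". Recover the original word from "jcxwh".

patch

b(1)→z(25) and o(14)→m(12) fit y≡23x+2 (mod 26); the inverse of 23 mod 26 is 17. Each letter's alphabet position (a=0..z=25) is mapped through 23·x+2 mod 26 — an affine cipher.
Undoing it on jcxwh: j(9)→17·(9−2)≡15=p; c(2)→17·(2−2)≡0=a; x(23)→17·(23−2)≡19=t; w(22)→17·(22−2)≡2=c; h(7)→17·(7−2)≡7=h (all mod 26).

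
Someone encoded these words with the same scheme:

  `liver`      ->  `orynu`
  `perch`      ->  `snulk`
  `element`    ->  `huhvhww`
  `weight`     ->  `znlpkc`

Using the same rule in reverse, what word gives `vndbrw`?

The shifts repeat in a cycle of length 2: positions 0,1,… shift by +3, +9, then the pattern repeats.
Decoding vndbrw: v−3=s, n−9=e, d−3=a, b−9=s, r−3=o, w−9=n.

season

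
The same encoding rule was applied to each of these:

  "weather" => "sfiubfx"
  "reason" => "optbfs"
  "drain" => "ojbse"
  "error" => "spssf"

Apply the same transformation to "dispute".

fuvqtje

The output letters match the input read backwards, each shifted +1: weather reversed is rehtaew. Two steps: reverse the string, then apply a Caesar shift of +1.
For dispute: reverse → etupsid; then shift: e+1=f, t+1=u, u+1=v, p+1=q, s+1=t, i+1=j, d+1=e.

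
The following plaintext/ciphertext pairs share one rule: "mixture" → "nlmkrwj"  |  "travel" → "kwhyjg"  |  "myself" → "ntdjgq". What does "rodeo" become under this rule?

Each letter's alphabet position (a=0..z=25) is mapped through 7·x+7 mod 26 — an affine cipher.
Applying it to rodeo: r(17)→7·17+7≡22=w; o(14)→7·14+7≡1=b; d(3)→7·3+7≡2=c; e(4)→7·4+7≡9=j; o(14)→7·14+7≡1=b (all mod 26).

wbcjb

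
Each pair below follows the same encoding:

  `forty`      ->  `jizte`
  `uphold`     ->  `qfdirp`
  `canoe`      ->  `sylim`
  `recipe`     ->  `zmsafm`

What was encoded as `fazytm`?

f(5)→j(9) and o(14)→i(8) fit y≡23x+24 (mod 26); the inverse of 23 mod 26 is 17. This is an affine cipher: with a=0,…,z=25, each position x becomes (23x+24) mod 26.
Decoding fazytm: f(5)→17·(5−24)≡15=p; a(0)→17·(0−24)≡8=i; z(25)→17·(25−24)≡17=r; y(24)→17·(24−24)≡0=a; t(19)→17·(19−24)≡19=t; m(12)→17·(12−24)≡4=e (all mod 26).

pirate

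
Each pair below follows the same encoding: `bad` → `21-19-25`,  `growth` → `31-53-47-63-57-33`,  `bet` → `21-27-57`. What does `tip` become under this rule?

b(#2)→21 and a(#1)→19: differences scale by 2, so n = 2·pos + 17. With a=1..z=26, the number is 2·pos + 17.
For tip: t=20→57, i=9→35, p=16→49.

57-35-49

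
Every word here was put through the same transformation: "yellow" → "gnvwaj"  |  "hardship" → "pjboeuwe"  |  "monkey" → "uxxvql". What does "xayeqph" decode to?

The shift increases by 1 at each position, starting from +8: 8, 9, 10, ….
Decoding xayeqph: x−8=p, a−9=r, y−10=o, e−11=t, q−12=e, p−13=c, h−14=t.

protect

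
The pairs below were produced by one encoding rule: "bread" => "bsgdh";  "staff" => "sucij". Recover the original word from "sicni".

In bread: b→b is +0, r→s is +1, e→g is +2, a→d is +3 — the shift increases by 1 each position. The shift increases by 1 at each position, starting from +0: 0, 1, 2, ….
Decoding sicni: s−0=s, i−1=h, c−2=a, n−3=k, i−4=e.

shake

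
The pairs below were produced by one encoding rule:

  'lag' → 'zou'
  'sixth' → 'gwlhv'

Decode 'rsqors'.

Compare letters: l→z is +14, a→o is +14, g→u is +14 — a constant shift. It's a constant shift of +14 (ROT14).
Undoing it on rsqors: r−14=d, s−14=e, q−14=c, o−14=a, r−14=d, s−14=e.

decade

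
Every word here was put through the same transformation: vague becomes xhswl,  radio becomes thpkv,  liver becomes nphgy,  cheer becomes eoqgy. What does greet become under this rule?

iyqga

Shifts by position in vague: pos 0: v→x (+2), pos 1: a→h (+7), pos 2: g→s (+12), pos 3: u→w (+2), pos 4: e→l (+7) — repeating every 3. A repeating key of period 3 is used — shifts +2, +7, +12 over and over.
For greet: g+2=i, r+7=y, e+12=q, e+2=g, t+7=a.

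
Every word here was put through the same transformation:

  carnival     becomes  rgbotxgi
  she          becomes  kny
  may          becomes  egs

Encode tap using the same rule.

vgz

The output letters match the input read backwards, each shifted +6: carnival reversed is lavinrac. Two steps: reverse the string, then apply a Caesar shift of +6.
On tap: reverse → pat; then shift: p+6=v, a+6=g, t+6=z.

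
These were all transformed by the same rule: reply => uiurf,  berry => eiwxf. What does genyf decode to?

daisy

Each letter shifts forward by (position + 3), i.e. 3, 4, 5, … — the shift grows by one for each successive letter.
Reversing it on genyf: g−3=d, e−4=a, n−5=i, y−6=s, f−7=y.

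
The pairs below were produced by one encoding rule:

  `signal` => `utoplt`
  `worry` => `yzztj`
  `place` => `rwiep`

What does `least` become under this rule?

npiue

The shifts repeat in a cycle of length 3: positions 0,1,… shift by +2, +11, +8, then the pattern repeats.
For least: l+2=n, e+11=p, a+8=i, s+2=u, t+11=e.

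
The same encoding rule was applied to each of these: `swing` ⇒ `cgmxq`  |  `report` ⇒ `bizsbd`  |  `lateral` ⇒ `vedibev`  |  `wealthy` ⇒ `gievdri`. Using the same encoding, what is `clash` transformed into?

Two shifts are in play — +4 for a/e/i/o/u, +10 for every other letter.
On clash: c(cons)+10=m, l(cons)+10=v, a(vowel)+4=e, s(cons)+10=c, h(cons)+10=r.

mvecr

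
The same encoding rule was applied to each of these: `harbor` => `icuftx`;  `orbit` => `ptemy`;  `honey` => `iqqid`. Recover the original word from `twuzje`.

In harbor: h→i is +1, a→c is +2, r→u is +3, b→f is +4 — the shift increases by 1 each position. Each letter shifts forward by (position + 1), i.e. 1, 2, 3, … — the shift grows by one for each successive letter.
Reversing it on twuzje: t−1=s, w−2=u, u−3=r, z−4=v, j−5=e, e−6=y.

survey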